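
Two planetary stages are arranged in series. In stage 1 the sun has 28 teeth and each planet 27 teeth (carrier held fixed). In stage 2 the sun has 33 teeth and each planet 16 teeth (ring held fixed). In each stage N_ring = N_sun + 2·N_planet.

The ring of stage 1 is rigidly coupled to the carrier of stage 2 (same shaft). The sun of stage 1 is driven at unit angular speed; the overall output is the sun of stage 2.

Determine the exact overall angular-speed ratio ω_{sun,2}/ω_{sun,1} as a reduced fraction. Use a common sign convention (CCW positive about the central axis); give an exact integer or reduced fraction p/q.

Stage 1: N_ring = 28 + 2·27 = 82
Stage 1: 28(ω_s−ω_c) = −82(ω_r−ω_c),  ω_c=0, ω_s=1
Stage 1: ω_r = 0 − (28/82)(1−0) = -14/41
  ⇒ ω_r¹/ω_s¹ = -14/41
Stage 2: N_ring = 33 + 2·16 = 65
Stage 2: 33(ω_s−ω_c) = −65(ω_r−ω_c),  ω_r=0, ω_c=1
Stage 2: ω_s = 1 − (65/33)(0−1) = 98/33
  ⇒ ω_s²/ω_c² = 98/33
Coupling ω_c² = ω_r¹ ⇒ overall = -14/41 × 98/33 = -1372/1353

-1372/1353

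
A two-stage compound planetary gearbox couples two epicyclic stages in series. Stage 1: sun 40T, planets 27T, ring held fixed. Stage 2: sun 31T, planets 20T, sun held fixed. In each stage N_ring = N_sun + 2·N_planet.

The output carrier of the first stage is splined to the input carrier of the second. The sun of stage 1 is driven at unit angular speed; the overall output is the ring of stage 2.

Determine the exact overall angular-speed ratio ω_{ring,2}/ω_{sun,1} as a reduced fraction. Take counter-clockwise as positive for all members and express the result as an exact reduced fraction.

2040/4757

Stage 1: N_ring = 40 + 2·27 = 94
Stage 1: 40(ω_s−ω_c) = −94(ω_r−ω_c),  ω_r=0, ω_s=1
Stage 1: 40(1−ω_c) = −94(0−ω_c)  ⇒  134ω_c = 40  ⇒  ω_c = 20/67
  ⇒ ω_c¹/ω_s¹ = 20/67
Stage 2: N_ring = 31 + 2·20 = 71
Stage 2: 31(ω_s−ω_c) = −71(ω_r−ω_c),  ω_s=0, ω_c=1
Stage 2: ω_r = 1 − (31/71)(0−1) = 102/71
  ⇒ ω_r²/ω_c² = 102/71
Coupling ω_c² = ω_c¹ ⇒ overall = 20/67 × 102/71 = 2040/4757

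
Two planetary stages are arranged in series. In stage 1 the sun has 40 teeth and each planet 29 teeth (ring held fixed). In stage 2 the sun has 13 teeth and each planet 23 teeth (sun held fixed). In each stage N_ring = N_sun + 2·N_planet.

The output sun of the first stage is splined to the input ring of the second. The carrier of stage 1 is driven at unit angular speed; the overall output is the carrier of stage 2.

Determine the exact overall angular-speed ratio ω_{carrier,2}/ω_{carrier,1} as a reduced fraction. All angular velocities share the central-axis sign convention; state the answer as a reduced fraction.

Stage 1: N_ring = 40 + 2·29 = 98
Stage 1: 40(ω_s−ω_c) = −98(ω_r−ω_c),  ω_r=0, ω_c=1
Stage 1: ω_s = 1 − (98/40)(0−1) = 69/20
  ⇒ ω_s¹/ω_c¹ = 69/20
Stage 2: N_ring = 13 + 2·23 = 59
Stage 2: 13(ω_s−ω_c) = −59(ω_r−ω_c),  ω_s=0, ω_r=1
Stage 2: 13(0−ω_c) = −59(1−ω_c)  ⇒  72ω_c = 59  ⇒  ω_c = 59/72
  ⇒ ω_c²/ω_r² = 59/72
Coupling ω_r² = ω_s¹ ⇒ overall = 69/20 × 59/72 = 1357/480

1357/480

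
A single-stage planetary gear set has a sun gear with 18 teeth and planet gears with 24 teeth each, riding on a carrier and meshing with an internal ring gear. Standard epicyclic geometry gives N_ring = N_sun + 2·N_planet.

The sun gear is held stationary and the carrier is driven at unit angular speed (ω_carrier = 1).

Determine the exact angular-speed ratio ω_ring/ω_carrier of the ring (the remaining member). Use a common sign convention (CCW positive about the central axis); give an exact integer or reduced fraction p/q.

N_ring = 18 + 2·24 = 66
18(ω_s−ω_c) = −66(ω_r−ω_c),  ω_s=0, ω_c=1
ω_r = 1 − (18/66)(0−1) = 14/11
ω_r/ω_c = 14/11

14/11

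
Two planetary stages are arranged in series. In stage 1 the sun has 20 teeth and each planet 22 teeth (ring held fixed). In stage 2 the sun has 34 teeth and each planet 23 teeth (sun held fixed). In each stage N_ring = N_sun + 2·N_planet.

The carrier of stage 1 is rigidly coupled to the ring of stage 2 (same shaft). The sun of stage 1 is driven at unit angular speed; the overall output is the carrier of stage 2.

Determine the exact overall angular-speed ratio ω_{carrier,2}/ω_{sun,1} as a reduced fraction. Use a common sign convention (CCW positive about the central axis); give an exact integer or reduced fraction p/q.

200/1197

Stage 1: N_ring = 20 + 2·22 = 64
Stage 1: 20(ω_s−ω_c) = −64(ω_r−ω_c),  ω_r=0, ω_s=1
Stage 1: 20(1−ω_c) = −64(0−ω_c)  ⇒  84ω_c = 20  ⇒  ω_c = 5/21
  ⇒ ω_c¹/ω_s¹ = 5/21
Stage 2: N_ring = 34 + 2·23 = 80
Stage 2: 34(ω_s−ω_c) = −80(ω_r−ω_c),  ω_s=0, ω_r=1
Stage 2: 34(0−ω_c) = −80(1−ω_c)  ⇒  114ω_c = 80  ⇒  ω_c = 40/57
  ⇒ ω_c²/ω_r² = 40/57
Coupling ω_r² = ω_c¹ ⇒ overall = 5/21 × 40/57 = 200/1197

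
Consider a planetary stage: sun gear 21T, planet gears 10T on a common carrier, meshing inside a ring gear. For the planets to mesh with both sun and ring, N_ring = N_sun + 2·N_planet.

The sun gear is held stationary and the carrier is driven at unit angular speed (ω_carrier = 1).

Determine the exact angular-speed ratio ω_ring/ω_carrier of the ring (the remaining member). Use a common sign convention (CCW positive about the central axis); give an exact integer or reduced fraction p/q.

N_ring = 21 + 2·10 = 41
21(ω_s−ω_c) = −41(ω_r−ω_c),  ω_s=0, ω_c=1
ω_r = 1 − (21/41)(0−1) = 62/41
ω_r/ω_c = 62/41

62/41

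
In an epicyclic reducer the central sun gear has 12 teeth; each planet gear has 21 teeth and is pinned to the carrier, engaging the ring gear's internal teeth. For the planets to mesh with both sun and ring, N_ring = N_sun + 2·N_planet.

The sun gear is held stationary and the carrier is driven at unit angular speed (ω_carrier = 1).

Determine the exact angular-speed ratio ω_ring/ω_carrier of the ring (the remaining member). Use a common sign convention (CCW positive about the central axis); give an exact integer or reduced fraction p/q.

N_ring = 12 + 2·21 = 54
12(ω_s−ω_c) = −54(ω_r−ω_c),  ω_s=0, ω_c=1
ω_r = 1 − (12/54)(0−1) = 11/9
ω_r/ω_c = 11/9

11/9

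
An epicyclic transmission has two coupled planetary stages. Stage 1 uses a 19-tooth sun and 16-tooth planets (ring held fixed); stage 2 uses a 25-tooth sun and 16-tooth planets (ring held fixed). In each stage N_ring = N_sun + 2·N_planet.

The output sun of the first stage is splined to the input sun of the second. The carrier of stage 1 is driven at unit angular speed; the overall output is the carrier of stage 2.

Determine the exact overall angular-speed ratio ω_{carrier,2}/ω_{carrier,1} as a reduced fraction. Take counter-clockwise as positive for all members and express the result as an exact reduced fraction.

Stage 1: N_ring = 19 + 2·16 = 51
Stage 1: 19(ω_s−ω_c) = −51(ω_r−ω_c),  ω_r=0, ω_c=1
Stage 1: ω_s = 1 − (51/19)(0−1) = 70/19
  ⇒ ω_s¹/ω_c¹ = 70/19
Stage 2: N_ring = 25 + 2·16 = 57
Stage 2: 25(ω_s−ω_c) = −57(ω_r−ω_c),  ω_r=0, ω_s=1
Stage 2: 25(1−ω_c) = −57(0−ω_c)  ⇒  82ω_c = 25  ⇒  ω_c = 25/82
  ⇒ ω_c²/ω_s² = 25/82
Coupling ω_s² = ω_s¹ ⇒ overall = 70/19 × 25/82 = 875/779

875/779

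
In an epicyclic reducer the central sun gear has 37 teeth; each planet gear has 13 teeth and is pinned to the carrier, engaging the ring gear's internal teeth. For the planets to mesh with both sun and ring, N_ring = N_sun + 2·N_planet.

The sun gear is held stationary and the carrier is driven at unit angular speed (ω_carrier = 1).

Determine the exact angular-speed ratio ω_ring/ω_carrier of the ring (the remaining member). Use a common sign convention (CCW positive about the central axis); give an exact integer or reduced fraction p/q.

100/63

N_ring = 37 + 2·13 = 63
37(ω_s−ω_c) = −63(ω_r−ω_c),  ω_s=0, ω_c=1
ω_r = 1 − (37/63)(0−1) = 100/63
ω_r/ω_c = 100/63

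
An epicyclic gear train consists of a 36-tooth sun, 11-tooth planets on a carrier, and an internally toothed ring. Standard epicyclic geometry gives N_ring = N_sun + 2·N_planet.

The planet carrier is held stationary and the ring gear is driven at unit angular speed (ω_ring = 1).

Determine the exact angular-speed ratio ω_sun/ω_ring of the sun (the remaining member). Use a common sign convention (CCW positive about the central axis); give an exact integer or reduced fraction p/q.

N_ring = 36 + 2·11 = 58
36(ω_s−ω_c) = −58(ω_r−ω_c),  ω_c=0, ω_r=1
ω_s = 0 − (58/36)(1−0) = -29/18
ω_s/ω_r = -29/18

-29/18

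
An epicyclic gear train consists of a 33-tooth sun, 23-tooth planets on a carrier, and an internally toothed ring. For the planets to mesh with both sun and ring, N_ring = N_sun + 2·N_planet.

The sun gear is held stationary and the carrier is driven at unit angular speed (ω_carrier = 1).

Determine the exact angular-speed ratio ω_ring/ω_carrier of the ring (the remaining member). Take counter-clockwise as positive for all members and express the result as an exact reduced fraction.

112/79

N_ring = 33 + 2·23 = 79
33(ω_s−ω_c) = −79(ω_r−ω_c),  ω_s=0, ω_c=1
ω_r = 1 − (33/79)(0−1) = 112/79
ω_r/ω_c = 112/79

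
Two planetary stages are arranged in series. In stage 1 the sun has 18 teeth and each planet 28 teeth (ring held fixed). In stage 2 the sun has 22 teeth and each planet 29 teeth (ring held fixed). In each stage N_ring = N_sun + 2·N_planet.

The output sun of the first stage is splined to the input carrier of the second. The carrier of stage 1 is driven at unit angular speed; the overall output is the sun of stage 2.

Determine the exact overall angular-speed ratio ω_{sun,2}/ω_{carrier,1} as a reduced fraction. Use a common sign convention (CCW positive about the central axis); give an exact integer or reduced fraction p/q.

782/33

Stage 1: N_ring = 18 + 2·28 = 74
Stage 1: 18(ω_s−ω_c) = −74(ω_r−ω_c),  ω_r=0, ω_c=1
Stage 1: ω_s = 1 − (74/18)(0−1) = 46/9
  ⇒ ω_s¹/ω_c¹ = 46/9
Stage 2: N_ring = 22 + 2·29 = 80
Stage 2: 22(ω_s−ω_c) = −80(ω_r−ω_c),  ω_r=0, ω_c=1
Stage 2: ω_s = 1 − (80/22)(0−1) = 51/11
  ⇒ ω_s²/ω_c² = 51/11
Coupling ω_c² = ω_s¹ ⇒ overall = 46/9 × 51/11 = 782/33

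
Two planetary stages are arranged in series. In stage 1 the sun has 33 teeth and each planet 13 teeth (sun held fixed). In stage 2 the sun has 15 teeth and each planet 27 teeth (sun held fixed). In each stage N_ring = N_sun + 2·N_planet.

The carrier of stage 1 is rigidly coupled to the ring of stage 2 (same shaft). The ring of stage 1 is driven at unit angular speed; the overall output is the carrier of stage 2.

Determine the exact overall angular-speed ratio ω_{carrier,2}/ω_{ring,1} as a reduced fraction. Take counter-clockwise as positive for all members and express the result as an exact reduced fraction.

59/112

Stage 1: N_ring = 33 + 2·13 = 59
Stage 1: 33(ω_s−ω_c) = −59(ω_r−ω_c),  ω_s=0, ω_r=1
Stage 1: 33(0−ω_c) = −59(1−ω_c)  ⇒  92ω_c = 59  ⇒  ω_c = 59/92
  ⇒ ω_c¹/ω_r¹ = 59/92
Stage 2: N_ring = 15 + 2·27 = 69
Stage 2: 15(ω_s−ω_c) = −69(ω_r−ω_c),  ω_s=0, ω_r=1
Stage 2: 15(0−ω_c) = −69(1−ω_c)  ⇒  84ω_c = 69  ⇒  ω_c = 23/28
  ⇒ ω_c²/ω_r² = 23/28
Coupling ω_r² = ω_c¹ ⇒ overall = 59/92 × 23/28 = 59/112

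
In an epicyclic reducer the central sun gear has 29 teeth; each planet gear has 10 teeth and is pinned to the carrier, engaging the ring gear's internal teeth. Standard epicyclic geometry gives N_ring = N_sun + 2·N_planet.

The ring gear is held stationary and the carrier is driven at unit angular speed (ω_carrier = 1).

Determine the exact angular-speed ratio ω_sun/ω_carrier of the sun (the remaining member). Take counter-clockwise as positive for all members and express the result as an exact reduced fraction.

78/29

N_ring = 29 + 2·10 = 49
29(ω_s−ω_c) = −49(ω_r−ω_c),  ω_r=0, ω_c=1
ω_s = 1 − (49/29)(0−1) = 78/29
ω_s/ω_c = 78/29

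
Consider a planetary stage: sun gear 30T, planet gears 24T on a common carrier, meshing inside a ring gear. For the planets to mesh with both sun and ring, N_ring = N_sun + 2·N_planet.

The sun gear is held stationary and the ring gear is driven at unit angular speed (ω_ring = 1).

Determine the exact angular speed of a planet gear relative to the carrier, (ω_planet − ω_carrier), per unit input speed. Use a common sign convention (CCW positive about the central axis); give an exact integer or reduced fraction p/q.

N_ring = 30 + 2·24 = 78
30(ω_s−ω_c) = −78(ω_r−ω_c),  ω_s=0, ω_r=1
30(0−ω_c) = −78(1−ω_c)  ⇒  108ω_c = 78  ⇒  ω_c = 13/18
sun–planet: 30·(0−13/18) = −24·(ω_p−ω_c)  ⇒  ω_p−ω_c = −(30/24)·(-13/18) = 65/72

65/72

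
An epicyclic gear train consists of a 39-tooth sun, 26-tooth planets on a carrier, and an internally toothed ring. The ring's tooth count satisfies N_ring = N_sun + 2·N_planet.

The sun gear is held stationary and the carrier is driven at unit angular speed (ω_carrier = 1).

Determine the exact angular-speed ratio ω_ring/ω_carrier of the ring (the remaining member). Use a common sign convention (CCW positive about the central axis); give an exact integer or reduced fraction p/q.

10/7

N_ring = 39 + 2·26 = 91
39(ω_s−ω_c) = −91(ω_r−ω_c),  ω_s=0, ω_c=1
ω_r = 1 − (39/91)(0−1) = 10/7
ω_r/ω_c = 10/7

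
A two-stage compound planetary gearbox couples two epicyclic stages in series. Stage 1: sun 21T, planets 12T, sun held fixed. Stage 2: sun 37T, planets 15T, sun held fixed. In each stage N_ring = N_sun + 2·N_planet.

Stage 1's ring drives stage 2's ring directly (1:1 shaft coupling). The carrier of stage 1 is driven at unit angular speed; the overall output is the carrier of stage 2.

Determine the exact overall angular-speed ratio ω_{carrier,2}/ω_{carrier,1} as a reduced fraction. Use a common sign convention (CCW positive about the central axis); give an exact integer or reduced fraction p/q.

737/780

Stage 1: N_ring = 21 + 2·12 = 45
Stage 1: 21(ω_s−ω_c) = −45(ω_r−ω_c),  ω_s=0, ω_c=1
Stage 1: ω_r = 1 − (21/45)(0−1) = 22/15
  ⇒ ω_r¹/ω_c¹ = 22/15
Stage 2: N_ring = 37 + 2·15 = 67
Stage 2: 37(ω_s−ω_c) = −67(ω_r−ω_c),  ω_s=0, ω_r=1
Stage 2: 37(0−ω_c) = −67(1−ω_c)  ⇒  104ω_c = 67  ⇒  ω_c = 67/104
  ⇒ ω_c²/ω_r² = 67/104
Coupling ω_r² = ω_r¹ ⇒ overall = 22/15 × 67/104 = 737/780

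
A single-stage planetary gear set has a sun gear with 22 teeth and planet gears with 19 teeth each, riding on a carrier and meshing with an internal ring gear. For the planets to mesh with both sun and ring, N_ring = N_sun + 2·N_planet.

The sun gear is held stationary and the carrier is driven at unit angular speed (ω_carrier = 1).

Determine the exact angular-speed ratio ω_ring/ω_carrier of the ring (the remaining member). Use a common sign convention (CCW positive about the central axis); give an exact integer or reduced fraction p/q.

41/30

N_ring = 22 + 2·19 = 60
22(ω_s−ω_c) = −60(ω_r−ω_c),  ω_s=0, ω_c=1
ω_r = 1 − (22/60)(0−1) = 41/30
ω_r/ω_c = 41/30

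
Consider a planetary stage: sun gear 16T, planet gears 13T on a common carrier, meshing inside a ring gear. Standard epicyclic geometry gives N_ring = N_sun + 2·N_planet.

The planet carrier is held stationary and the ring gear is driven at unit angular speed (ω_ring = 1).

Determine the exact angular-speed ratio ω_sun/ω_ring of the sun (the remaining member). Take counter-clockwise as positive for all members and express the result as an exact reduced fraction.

-21/8

N_ring = 16 + 2·13 = 42
16(ω_s−ω_c) = −42(ω_r−ω_c),  ω_c=0, ω_r=1
ω_s = 0 − (42/16)(1−0) = -21/8
ω_s/ω_r = -21/8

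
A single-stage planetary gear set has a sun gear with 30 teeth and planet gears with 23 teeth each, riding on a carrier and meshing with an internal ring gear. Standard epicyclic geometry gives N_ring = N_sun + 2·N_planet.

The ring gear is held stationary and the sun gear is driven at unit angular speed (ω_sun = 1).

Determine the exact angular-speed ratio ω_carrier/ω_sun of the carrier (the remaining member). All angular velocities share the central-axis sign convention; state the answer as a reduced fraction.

N_ring = 30 + 2·23 = 76
30(ω_s−ω_c) = −76(ω_r−ω_c),  ω_r=0, ω_s=1
30(1−ω_c) = −76(0−ω_c)  ⇒  106ω_c = 30  ⇒  ω_c = 15/53
ω_c/ω_s = 15/53

15/53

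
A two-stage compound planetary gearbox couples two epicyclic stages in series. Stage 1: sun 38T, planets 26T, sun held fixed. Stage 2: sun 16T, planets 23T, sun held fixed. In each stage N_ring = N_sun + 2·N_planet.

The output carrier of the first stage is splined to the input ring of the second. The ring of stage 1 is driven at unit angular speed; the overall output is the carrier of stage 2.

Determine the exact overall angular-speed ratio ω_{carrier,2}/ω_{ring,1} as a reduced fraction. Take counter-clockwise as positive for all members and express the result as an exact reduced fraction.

Stage 1: N_ring = 38 + 2·26 = 90
Stage 1: 38(ω_s−ω_c) = −90(ω_r−ω_c),  ω_s=0, ω_r=1
Stage 1: 38(0−ω_c) = −90(1−ω_c)  ⇒  128ω_c = 90  ⇒  ω_c = 45/64
  ⇒ ω_c¹/ω_r¹ = 45/64
Stage 2: N_ring = 16 + 2·23 = 62
Stage 2: 16(ω_s−ω_c) = −62(ω_r−ω_c),  ω_s=0, ω_r=1
Stage 2: 16(0−ω_c) = −62(1−ω_c)  ⇒  78ω_c = 62  ⇒  ω_c = 31/39
  ⇒ ω_c²/ω_r² = 31/39
Coupling ω_r² = ω_c¹ ⇒ overall = 45/64 × 31/39 = 465/832

465/832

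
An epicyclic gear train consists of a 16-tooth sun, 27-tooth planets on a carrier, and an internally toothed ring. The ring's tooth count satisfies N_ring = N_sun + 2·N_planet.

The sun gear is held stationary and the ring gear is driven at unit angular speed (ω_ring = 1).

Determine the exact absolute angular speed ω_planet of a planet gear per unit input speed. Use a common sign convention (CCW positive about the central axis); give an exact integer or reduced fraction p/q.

N_ring = 16 + 2·27 = 70
16(ω_s−ω_c) = −70(ω_r−ω_c),  ω_s=0, ω_r=1
16(0−ω_c) = −70(1−ω_c)  ⇒  86ω_c = 70  ⇒  ω_c = 35/43
sun–planet: 16·(0−35/43) = −27·(ω_p−ω_c)  ⇒  ω_p−ω_c = −(16/27)·(-35/43) = 560/1161
ω_p = 35/43 + 560/1161 = 35/27

35/27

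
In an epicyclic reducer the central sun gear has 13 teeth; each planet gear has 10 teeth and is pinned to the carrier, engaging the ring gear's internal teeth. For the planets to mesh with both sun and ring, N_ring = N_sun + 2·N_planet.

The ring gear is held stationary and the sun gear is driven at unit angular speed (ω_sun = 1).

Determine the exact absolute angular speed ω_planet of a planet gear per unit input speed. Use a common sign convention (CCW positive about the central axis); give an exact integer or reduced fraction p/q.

-13/20

N_ring = 13 + 2·10 = 33
13(ω_s−ω_c) = −33(ω_r−ω_c),  ω_r=0, ω_s=1
13(1−ω_c) = −33(0−ω_c)  ⇒  46ω_c = 13  ⇒  ω_c = 13/46
sun–planet: 13·(1−13/46) = −10·(ω_p−ω_c)  ⇒  ω_p−ω_c = −(13/10)·(33/46) = -429/460
ω_p = 13/46 − 429/460 = -13/20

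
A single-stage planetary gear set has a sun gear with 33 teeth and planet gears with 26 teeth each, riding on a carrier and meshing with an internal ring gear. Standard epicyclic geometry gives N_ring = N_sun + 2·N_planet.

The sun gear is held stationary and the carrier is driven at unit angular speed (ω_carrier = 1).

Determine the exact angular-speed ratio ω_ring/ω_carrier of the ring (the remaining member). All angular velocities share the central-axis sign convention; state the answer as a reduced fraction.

N_ring = 33 + 2·26 = 85
33(ω_s−ω_c) = −85(ω_r−ω_c),  ω_s=0, ω_c=1
ω_r = 1 − (33/85)(0−1) = 118/85
ω_r/ω_c = 118/85

118/85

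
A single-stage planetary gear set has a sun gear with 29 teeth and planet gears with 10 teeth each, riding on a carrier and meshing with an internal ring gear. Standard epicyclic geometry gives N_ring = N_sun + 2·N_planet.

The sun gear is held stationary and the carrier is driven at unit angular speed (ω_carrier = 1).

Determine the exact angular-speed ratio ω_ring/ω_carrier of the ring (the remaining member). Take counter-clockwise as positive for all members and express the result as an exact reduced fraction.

N_ring = 29 + 2·10 = 49
29(ω_s−ω_c) = −49(ω_r−ω_c),  ω_s=0, ω_c=1
ω_r = 1 − (29/49)(0−1) = 78/49
ω_r/ω_c = 78/49

78/49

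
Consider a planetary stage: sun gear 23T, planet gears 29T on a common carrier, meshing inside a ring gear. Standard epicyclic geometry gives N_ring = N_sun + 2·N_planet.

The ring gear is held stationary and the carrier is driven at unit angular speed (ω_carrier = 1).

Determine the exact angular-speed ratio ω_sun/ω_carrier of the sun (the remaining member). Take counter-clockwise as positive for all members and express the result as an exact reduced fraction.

104/23

N_ring = 23 + 2·29 = 81
23(ω_s−ω_c) = −81(ω_r−ω_c),  ω_r=0, ω_c=1
ω_s = 1 − (81/23)(0−1) = 104/23
ω_s/ω_c = 104/23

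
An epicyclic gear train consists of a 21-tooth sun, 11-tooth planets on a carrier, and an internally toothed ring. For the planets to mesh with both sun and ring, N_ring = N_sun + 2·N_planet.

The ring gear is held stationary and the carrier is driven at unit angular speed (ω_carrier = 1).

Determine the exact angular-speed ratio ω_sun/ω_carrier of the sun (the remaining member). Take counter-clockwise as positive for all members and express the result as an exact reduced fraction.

64/21

N_ring = 21 + 2·11 = 43
21(ω_s−ω_c) = −43(ω_r−ω_c),  ω_r=0, ω_c=1
ω_s = 1 − (43/21)(0−1) = 64/21
ω_s/ω_c = 64/21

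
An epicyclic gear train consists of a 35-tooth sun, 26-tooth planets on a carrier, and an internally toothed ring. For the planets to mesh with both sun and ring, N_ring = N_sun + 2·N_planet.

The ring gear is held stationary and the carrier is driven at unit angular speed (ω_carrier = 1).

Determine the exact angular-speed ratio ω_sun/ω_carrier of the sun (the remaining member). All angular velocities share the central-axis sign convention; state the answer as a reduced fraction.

N_ring = 35 + 2·26 = 87
35(ω_s−ω_c) = −87(ω_r−ω_c),  ω_r=0, ω_c=1
ω_s = 1 − (87/35)(0−1) = 122/35
ω_s/ω_c = 122/35

122/35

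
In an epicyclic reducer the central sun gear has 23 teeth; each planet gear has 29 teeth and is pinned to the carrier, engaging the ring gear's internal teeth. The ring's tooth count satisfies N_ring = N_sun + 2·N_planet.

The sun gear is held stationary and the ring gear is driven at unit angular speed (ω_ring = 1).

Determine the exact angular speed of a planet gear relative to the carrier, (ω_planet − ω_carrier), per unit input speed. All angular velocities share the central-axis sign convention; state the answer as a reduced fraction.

1863/3016

N_ring = 23 + 2·29 = 81
23(ω_s−ω_c) = −81(ω_r−ω_c),  ω_s=0, ω_r=1
23(0−ω_c) = −81(1−ω_c)  ⇒  104ω_c = 81  ⇒  ω_c = 81/104
sun–planet: 23·(0−81/104) = −29·(ω_p−ω_c)  ⇒  ω_p−ω_c = −(23/29)·(-81/104) = 1863/3016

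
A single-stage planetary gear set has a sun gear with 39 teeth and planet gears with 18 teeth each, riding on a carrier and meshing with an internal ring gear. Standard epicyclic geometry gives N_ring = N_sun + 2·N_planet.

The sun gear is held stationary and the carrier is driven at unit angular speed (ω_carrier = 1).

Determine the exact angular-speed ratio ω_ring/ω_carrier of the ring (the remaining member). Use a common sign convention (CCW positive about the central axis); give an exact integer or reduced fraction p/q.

38/25

N_ring = 39 + 2·18 = 75
39(ω_s−ω_c) = −75(ω_r−ω_c),  ω_s=0, ω_c=1
ω_r = 1 − (39/75)(0−1) = 38/25
ω_r/ω_c = 38/25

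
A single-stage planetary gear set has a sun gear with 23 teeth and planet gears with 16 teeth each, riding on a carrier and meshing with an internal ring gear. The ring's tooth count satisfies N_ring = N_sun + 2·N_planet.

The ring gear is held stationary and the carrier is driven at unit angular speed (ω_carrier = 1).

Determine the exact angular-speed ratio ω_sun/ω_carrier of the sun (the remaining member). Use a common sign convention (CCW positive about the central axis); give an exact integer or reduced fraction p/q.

N_ring = 23 + 2·16 = 55
23(ω_s−ω_c) = −55(ω_r−ω_c),  ω_r=0, ω_c=1
ω_s = 1 − (55/23)(0−1) = 78/23
ω_s/ω_c = 78/23

78/23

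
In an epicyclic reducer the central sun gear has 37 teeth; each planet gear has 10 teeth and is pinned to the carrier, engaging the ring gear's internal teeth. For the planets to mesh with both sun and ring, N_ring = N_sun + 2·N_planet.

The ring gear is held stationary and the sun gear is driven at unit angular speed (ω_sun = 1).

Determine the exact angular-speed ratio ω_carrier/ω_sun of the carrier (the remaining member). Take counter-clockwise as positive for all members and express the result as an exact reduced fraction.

N_ring = 37 + 2·10 = 57
37(ω_s−ω_c) = −57(ω_r−ω_c),  ω_r=0, ω_s=1
37(1−ω_c) = −57(0−ω_c)  ⇒  94ω_c = 37  ⇒  ω_c = 37/94
ω_c/ω_s = 37/94

37/94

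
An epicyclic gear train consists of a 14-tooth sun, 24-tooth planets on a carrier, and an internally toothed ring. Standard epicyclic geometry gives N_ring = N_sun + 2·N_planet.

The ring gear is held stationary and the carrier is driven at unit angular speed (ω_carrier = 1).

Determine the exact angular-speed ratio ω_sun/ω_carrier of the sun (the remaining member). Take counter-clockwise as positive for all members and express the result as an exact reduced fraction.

N_ring = 14 + 2·24 = 62
14(ω_s−ω_c) = −62(ω_r−ω_c),  ω_r=0, ω_c=1
ω_s = 1 − (62/14)(0−1) = 38/7
ω_s/ω_c = 38/7

38/7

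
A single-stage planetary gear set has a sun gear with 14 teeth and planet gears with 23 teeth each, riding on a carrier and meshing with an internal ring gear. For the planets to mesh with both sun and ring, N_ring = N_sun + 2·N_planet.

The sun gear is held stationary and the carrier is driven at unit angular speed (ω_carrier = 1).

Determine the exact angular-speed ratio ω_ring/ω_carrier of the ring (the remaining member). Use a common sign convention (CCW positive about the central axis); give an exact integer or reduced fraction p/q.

N_ring = 14 + 2·23 = 60
14(ω_s−ω_c) = −60(ω_r−ω_c),  ω_s=0, ω_c=1
ω_r = 1 − (14/60)(0−1) = 37/30
ω_r/ω_c = 37/30

37/30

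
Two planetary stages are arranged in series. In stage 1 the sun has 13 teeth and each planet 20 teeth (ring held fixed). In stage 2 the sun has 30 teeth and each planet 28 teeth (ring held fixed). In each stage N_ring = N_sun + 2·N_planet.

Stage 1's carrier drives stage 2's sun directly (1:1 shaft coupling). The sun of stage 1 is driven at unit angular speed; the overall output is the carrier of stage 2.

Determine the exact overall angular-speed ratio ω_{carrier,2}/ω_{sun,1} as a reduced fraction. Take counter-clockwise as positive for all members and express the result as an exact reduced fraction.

65/1276

Stage 1: N_ring = 13 + 2·20 = 53
Stage 1: 13(ω_s−ω_c) = −53(ω_r−ω_c),  ω_r=0, ω_s=1
Stage 1: 13(1−ω_c) = −53(0−ω_c)  ⇒  66ω_c = 13  ⇒  ω_c = 13/66
  ⇒ ω_c¹/ω_s¹ = 13/66
Stage 2: N_ring = 30 + 2·28 = 86
Stage 2: 30(ω_s−ω_c) = −86(ω_r−ω_c),  ω_r=0, ω_s=1
Stage 2: 30(1−ω_c) = −86(0−ω_c)  ⇒  116ω_c = 30  ⇒  ω_c = 15/58
  ⇒ ω_c²/ω_s² = 15/58
Coupling ω_s² = ω_c¹ ⇒ overall = 13/66 × 15/58 = 65/1276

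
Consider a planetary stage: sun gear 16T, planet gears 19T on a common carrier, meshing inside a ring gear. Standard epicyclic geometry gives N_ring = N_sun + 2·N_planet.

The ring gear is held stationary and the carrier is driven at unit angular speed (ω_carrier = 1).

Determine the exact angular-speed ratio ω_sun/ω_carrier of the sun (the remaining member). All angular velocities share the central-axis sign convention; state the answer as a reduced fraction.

N_ring = 16 + 2·19 = 54
16(ω_s−ω_c) = −54(ω_r−ω_c),  ω_r=0, ω_c=1
ω_s = 1 − (54/16)(0−1) = 35/8
ω_s/ω_c = 35/8

35/8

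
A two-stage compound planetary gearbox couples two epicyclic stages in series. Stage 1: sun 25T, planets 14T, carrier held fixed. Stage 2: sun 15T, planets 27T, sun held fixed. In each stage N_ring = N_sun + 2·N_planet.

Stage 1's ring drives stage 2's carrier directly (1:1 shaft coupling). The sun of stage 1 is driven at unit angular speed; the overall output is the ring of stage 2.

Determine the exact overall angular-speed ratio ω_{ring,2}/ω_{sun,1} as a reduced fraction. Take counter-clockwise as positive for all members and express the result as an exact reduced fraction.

-700/1219

Stage 1: N_ring = 25 + 2·14 = 53
Stage 1: 25(ω_s−ω_c) = −53(ω_r−ω_c),  ω_c=0, ω_s=1
Stage 1: ω_r = 0 − (25/53)(1−0) = -25/53
  ⇒ ω_r¹/ω_s¹ = -25/53
Stage 2: N_ring = 15 + 2·27 = 69
Stage 2: 15(ω_s−ω_c) = −69(ω_r−ω_c),  ω_s=0, ω_c=1
Stage 2: ω_r = 1 − (15/69)(0−1) = 28/23
  ⇒ ω_r²/ω_c² = 28/23
Coupling ω_c² = ω_r¹ ⇒ overall = -25/53 × 28/23 = -700/1219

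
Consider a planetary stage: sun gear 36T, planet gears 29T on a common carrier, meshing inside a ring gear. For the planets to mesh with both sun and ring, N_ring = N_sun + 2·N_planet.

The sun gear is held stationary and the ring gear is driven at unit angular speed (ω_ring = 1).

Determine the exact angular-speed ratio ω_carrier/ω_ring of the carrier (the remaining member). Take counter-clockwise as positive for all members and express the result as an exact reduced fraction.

N_ring = 36 + 2·29 = 94
36(ω_s−ω_c) = −94(ω_r−ω_c),  ω_s=0, ω_r=1
36(0−ω_c) = −94(1−ω_c)  ⇒  130ω_c = 94  ⇒  ω_c = 47/65
ω_c/ω_r = 47/65

47/65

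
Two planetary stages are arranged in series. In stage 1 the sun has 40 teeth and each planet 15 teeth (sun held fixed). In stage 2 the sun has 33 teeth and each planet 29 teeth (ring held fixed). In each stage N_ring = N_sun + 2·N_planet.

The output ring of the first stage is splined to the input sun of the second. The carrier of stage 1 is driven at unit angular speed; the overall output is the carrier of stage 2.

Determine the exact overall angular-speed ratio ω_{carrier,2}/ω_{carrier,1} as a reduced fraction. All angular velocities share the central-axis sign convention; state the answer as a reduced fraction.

363/868

Stage 1: N_ring = 40 + 2·15 = 70
Stage 1: 40(ω_s−ω_c) = −70(ω_r−ω_c),  ω_s=0, ω_c=1
Stage 1: ω_r = 1 − (40/70)(0−1) = 11/7
  ⇒ ω_r¹/ω_c¹ = 11/7
Stage 2: N_ring = 33 + 2·29 = 91
Stage 2: 33(ω_s−ω_c) = −91(ω_r−ω_c),  ω_r=0, ω_s=1
Stage 2: 33(1−ω_c) = −91(0−ω_c)  ⇒  124ω_c = 33  ⇒  ω_c = 33/124
  ⇒ ω_c²/ω_s² = 33/124
Coupling ω_s² = ω_r¹ ⇒ overall = 11/7 × 33/124 = 363/868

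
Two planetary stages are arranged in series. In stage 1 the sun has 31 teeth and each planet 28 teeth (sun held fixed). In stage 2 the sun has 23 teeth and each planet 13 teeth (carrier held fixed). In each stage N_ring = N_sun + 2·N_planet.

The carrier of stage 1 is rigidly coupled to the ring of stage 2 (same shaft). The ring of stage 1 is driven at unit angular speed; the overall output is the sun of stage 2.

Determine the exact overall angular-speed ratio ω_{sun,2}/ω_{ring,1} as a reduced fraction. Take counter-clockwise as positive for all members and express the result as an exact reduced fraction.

-4263/2714

Stage 1: N_ring = 31 + 2·28 = 87
Stage 1: 31(ω_s−ω_c) = −87(ω_r−ω_c),  ω_s=0, ω_r=1
Stage 1: 31(0−ω_c) = −87(1−ω_c)  ⇒  118ω_c = 87  ⇒  ω_c = 87/118
  ⇒ ω_c¹/ω_r¹ = 87/118
Stage 2: N_ring = 23 + 2·13 = 49
Stage 2: 23(ω_s−ω_c) = −49(ω_r−ω_c),  ω_c=0, ω_r=1
Stage 2: ω_s = 0 − (49/23)(1−0) = -49/23
  ⇒ ω_s²/ω_r² = -49/23
Coupling ω_r² = ω_c¹ ⇒ overall = 87/118 × -49/23 = -4263/2714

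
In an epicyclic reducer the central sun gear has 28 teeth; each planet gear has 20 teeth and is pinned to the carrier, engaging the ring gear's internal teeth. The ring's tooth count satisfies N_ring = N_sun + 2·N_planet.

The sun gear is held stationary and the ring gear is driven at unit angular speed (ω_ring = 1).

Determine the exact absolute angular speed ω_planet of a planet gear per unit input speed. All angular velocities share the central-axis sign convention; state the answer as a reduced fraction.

17/10

N_ring = 28 + 2·20 = 68
28(ω_s−ω_c) = −68(ω_r−ω_c),  ω_s=0, ω_r=1
28(0−ω_c) = −68(1−ω_c)  ⇒  96ω_c = 68  ⇒  ω_c = 17/24
sun–planet: 28·(0−17/24) = −20·(ω_p−ω_c)  ⇒  ω_p−ω_c = −(28/20)·(-17/24) = 119/120
ω_p = 17/24 + 119/120 = 17/10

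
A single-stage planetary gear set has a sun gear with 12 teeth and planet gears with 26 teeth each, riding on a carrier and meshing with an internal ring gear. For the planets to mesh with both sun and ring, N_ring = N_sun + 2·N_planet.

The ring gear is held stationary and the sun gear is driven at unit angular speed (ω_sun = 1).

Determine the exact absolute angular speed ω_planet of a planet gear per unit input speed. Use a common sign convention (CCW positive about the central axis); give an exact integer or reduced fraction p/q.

N_ring = 12 + 2·26 = 64
12(ω_s−ω_c) = −64(ω_r−ω_c),  ω_r=0, ω_s=1
12(1−ω_c) = −64(0−ω_c)  ⇒  76ω_c = 12  ⇒  ω_c = 3/19
sun–planet: 12·(1−3/19) = −26·(ω_p−ω_c)  ⇒  ω_p−ω_c = −(12/26)·(16/19) = -96/247
ω_p = 3/19 − 96/247 = -3/13

-3/13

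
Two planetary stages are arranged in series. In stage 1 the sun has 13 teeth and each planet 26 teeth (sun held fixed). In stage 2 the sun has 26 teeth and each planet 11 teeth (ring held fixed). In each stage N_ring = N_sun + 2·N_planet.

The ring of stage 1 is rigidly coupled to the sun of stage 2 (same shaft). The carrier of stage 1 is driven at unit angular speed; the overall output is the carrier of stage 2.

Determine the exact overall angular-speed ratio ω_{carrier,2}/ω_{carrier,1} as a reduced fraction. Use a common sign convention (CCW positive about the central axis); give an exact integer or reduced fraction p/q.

Stage 1: N_ring = 13 + 2·26 = 65
Stage 1: 13(ω_s−ω_c) = −65(ω_r−ω_c),  ω_s=0, ω_c=1
Stage 1: ω_r = 1 − (13/65)(0−1) = 6/5
  ⇒ ω_r¹/ω_c¹ = 6/5
Stage 2: N_ring = 26 + 2·11 = 48
Stage 2: 26(ω_s−ω_c) = −48(ω_r−ω_c),  ω_r=0, ω_s=1
Stage 2: 26(1−ω_c) = −48(0−ω_c)  ⇒  74ω_c = 26  ⇒  ω_c = 13/37
  ⇒ ω_c²/ω_s² = 13/37
Coupling ω_s² = ω_r¹ ⇒ overall = 6/5 × 13/37 = 78/185

78/185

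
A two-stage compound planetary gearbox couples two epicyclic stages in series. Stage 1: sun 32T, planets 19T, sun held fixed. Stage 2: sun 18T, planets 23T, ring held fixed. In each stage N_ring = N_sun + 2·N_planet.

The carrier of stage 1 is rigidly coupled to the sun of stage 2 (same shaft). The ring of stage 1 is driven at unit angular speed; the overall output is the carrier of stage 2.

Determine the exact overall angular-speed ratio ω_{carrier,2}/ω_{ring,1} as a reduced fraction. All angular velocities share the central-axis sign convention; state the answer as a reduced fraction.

Stage 1: N_ring = 32 + 2·19 = 70
Stage 1: 32(ω_s−ω_c) = −70(ω_r−ω_c),  ω_s=0, ω_r=1
Stage 1: 32(0−ω_c) = −70(1−ω_c)  ⇒  102ω_c = 70  ⇒  ω_c = 35/51
  ⇒ ω_c¹/ω_r¹ = 35/51
Stage 2: N_ring = 18 + 2·23 = 64
Stage 2: 18(ω_s−ω_c) = −64(ω_r−ω_c),  ω_r=0, ω_s=1
Stage 2: 18(1−ω_c) = −64(0−ω_c)  ⇒  82ω_c = 18  ⇒  ω_c = 9/41
  ⇒ ω_c²/ω_s² = 9/41
Coupling ω_s² = ω_c¹ ⇒ overall = 35/51 × 9/41 = 105/697

105/697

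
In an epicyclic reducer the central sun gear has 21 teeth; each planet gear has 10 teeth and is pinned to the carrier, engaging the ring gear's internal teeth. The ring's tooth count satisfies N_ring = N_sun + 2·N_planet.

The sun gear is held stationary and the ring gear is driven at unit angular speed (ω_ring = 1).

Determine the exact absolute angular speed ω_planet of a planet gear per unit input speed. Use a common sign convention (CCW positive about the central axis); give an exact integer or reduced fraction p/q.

N_ring = 21 + 2·10 = 41
21(ω_s−ω_c) = −41(ω_r−ω_c),  ω_s=0, ω_r=1
21(0−ω_c) = −41(1−ω_c)  ⇒  62ω_c = 41  ⇒  ω_c = 41/62
sun–planet: 21·(0−41/62) = −10·(ω_p−ω_c)  ⇒  ω_p−ω_c = −(21/10)·(-41/62) = 861/620
ω_p = 41/62 + 861/620 = 41/20

41/20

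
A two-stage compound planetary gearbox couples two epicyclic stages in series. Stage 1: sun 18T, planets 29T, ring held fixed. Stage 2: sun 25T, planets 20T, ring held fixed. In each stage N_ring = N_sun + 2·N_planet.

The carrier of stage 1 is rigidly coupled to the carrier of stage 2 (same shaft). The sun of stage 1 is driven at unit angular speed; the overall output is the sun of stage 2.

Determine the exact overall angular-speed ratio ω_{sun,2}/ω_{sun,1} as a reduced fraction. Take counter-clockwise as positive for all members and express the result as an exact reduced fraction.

162/235

Stage 1: N_ring = 18 + 2·29 = 76
Stage 1: 18(ω_s−ω_c) = −76(ω_r−ω_c),  ω_r=0, ω_s=1
Stage 1: 18(1−ω_c) = −76(0−ω_c)  ⇒  94ω_c = 18  ⇒  ω_c = 9/47
  ⇒ ω_c¹/ω_s¹ = 9/47
Stage 2: N_ring = 25 + 2·20 = 65
Stage 2: 25(ω_s−ω_c) = −65(ω_r−ω_c),  ω_r=0, ω_c=1
Stage 2: ω_s = 1 − (65/25)(0−1) = 18/5
  ⇒ ω_s²/ω_c² = 18/5
Coupling ω_c² = ω_c¹ ⇒ overall = 9/47 × 18/5 = 162/235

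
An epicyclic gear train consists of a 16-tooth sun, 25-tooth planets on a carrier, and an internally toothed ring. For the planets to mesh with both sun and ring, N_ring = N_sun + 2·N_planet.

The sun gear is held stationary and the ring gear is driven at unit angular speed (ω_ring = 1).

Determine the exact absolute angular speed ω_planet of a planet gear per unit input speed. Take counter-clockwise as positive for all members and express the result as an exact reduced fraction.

33/25

N_ring = 16 + 2·25 = 66
16(ω_s−ω_c) = −66(ω_r−ω_c),  ω_s=0, ω_r=1
16(0−ω_c) = −66(1−ω_c)  ⇒  82ω_c = 66  ⇒  ω_c = 33/41
sun–planet: 16·(0−33/41) = −25·(ω_p−ω_c)  ⇒  ω_p−ω_c = −(16/25)·(-33/41) = 528/1025
ω_p = 33/41 + 528/1025 = 33/25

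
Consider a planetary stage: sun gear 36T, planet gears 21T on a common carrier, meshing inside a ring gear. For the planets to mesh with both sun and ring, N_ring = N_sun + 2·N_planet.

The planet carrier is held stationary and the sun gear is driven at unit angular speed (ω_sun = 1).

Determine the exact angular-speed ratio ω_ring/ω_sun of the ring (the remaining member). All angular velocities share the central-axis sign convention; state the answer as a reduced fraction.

N_ring = 36 + 2·21 = 78
36(ω_s−ω_c) = −78(ω_r−ω_c),  ω_c=0, ω_s=1
ω_r = 0 − (36/78)(1−0) = -6/13
ω_r/ω_s = -6/13

-6/13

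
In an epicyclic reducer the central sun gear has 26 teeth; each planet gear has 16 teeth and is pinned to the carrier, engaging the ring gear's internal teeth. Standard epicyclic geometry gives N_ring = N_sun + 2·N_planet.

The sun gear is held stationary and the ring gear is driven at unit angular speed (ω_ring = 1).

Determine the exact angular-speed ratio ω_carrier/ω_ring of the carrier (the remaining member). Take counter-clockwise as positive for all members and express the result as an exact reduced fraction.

29/42

N_ring = 26 + 2·16 = 58
26(ω_s−ω_c) = −58(ω_r−ω_c),  ω_s=0, ω_r=1
26(0−ω_c) = −58(1−ω_c)  ⇒  84ω_c = 58  ⇒  ω_c = 29/42
ω_c/ω_r = 29/42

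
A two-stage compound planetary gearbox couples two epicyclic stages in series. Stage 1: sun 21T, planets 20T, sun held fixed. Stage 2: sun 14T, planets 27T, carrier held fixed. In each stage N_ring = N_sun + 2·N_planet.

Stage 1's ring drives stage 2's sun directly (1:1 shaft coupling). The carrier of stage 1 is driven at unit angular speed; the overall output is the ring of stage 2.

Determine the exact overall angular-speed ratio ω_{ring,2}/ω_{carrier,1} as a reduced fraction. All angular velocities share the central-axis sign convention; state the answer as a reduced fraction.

-287/1037

Stage 1: N_ring = 21 + 2·20 = 61
Stage 1: 21(ω_s−ω_c) = −61(ω_r−ω_c),  ω_s=0, ω_c=1
Stage 1: ω_r = 1 − (21/61)(0−1) = 82/61
  ⇒ ω_r¹/ω_c¹ = 82/61
Stage 2: N_ring = 14 + 2·27 = 68
Stage 2: 14(ω_s−ω_c) = −68(ω_r−ω_c),  ω_c=0, ω_s=1
Stage 2: ω_r = 0 − (14/68)(1−0) = -7/34
  ⇒ ω_r²/ω_s² = -7/34
Coupling ω_s² = ω_r¹ ⇒ overall = 82/61 × -7/34 = -287/1037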